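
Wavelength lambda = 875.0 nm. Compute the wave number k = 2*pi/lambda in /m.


k = 2 * pi / lambda
= 6.2832 / (875.0e-9)
= 6.2832 / 8.7500e-07
= 7.1808e+06 /m

7.1808e+06


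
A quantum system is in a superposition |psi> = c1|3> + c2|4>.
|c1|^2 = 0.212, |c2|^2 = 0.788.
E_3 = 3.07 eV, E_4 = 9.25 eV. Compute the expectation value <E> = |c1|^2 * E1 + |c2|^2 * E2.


<E> = |c1|^2 * E1 + |c2|^2 * E2
= 0.212 * 3.07 + 0.788 * 9.25
= 0.6508 + 7.289
= 7.9398 eV

7.9398


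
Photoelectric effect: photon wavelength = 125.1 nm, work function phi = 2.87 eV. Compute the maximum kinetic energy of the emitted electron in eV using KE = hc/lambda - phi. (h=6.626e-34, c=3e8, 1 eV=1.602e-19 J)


E_photon = hc / lambda
= (6.626e-34)(3e8) / (125.1e-9)
= 1.5890e-18 J
= 9.9187 eV
KE = E_photon - phi
= 9.9187 - 2.87
= 7.0487 eV

7.0487


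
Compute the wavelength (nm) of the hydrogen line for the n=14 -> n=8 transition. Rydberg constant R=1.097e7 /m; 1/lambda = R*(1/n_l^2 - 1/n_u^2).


1/lambda = R * (1/n_l^2 - 1/n_u^2)
= 1.097e7 * (1/8^2 - 1/14^2)
= 1.097e7 * (0.015625 - 0.005102)
= 1.097e7 * 0.010523
= 1.1544e+05 /m
lambda = 1 / 1.1544e+05 = 8662.7441 nm

8662.7441


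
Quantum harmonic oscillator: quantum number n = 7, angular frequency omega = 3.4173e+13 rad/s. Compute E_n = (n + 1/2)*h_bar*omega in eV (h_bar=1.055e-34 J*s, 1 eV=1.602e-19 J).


E = (n + 1/2) * h_bar * omega
= (7 + 0.5) * 1.055e-34 * 3.4173e+13
= 7.5 * 3.6053e-21
= 2.7039e-20 J
= 0.1688 eV

0.1688


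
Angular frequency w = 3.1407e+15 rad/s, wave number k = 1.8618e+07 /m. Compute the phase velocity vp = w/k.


vp = w / k
= 3.1407e+15 / 1.8618e+07
= 1.6869e+08 m/s

1.6869e+08


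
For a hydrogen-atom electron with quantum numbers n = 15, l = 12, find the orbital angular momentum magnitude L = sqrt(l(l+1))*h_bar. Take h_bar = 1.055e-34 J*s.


L = sqrt(l*(l+1)) * h_bar
= sqrt(12 * 13) * 1.055e-34
= sqrt(156) * 1.055e-34
= 12.49 * 1.055e-34
= 1.3177e-33 J*s

1.3177e-33


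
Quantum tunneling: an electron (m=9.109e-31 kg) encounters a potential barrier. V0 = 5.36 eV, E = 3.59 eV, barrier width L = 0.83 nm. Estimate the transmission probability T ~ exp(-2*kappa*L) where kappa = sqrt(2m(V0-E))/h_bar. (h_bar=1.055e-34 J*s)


V0 - E = 1.77 eV = 2.8355e-19 J
kappa = sqrt(2 * m * (V0-E)) / h_bar
= sqrt(2 * 9.109e-31 * 2.8355e-19) / 1.055e-34
= 6.8126e+09 /m
2*kappa*L = 2 * 6.8126e+09 * 0.83e-9
= 11.309
T = exp(-11.309) = 1.226218e-05

1.226218e-05


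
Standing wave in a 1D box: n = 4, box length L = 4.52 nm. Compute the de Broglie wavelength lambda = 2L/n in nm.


lambda = 2L / n
= 2 * 4.52 / 4
= 9.04 / 4
= 2.26 nm

2.26


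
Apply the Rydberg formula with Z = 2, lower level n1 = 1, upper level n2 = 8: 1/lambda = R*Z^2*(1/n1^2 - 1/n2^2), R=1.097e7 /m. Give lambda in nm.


1/lambda = R * Z^2 * (1/n1^2 - 1/n2^2)
= 1.097e7 * 2^2 * (1/1^2 - 1/8^2)
= 1.097e7 * 4 * (1.0 - 0.015625)
= 4.3194e+07 /m
lambda = 1 / 4.3194e+07
= 23.1512 nm

23.1512


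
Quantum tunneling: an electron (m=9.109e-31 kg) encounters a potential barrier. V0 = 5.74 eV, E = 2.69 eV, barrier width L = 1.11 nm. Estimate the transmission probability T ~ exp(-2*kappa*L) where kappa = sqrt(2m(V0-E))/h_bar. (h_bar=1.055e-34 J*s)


V0 - E = 3.05 eV = 4.8861e-19 J
kappa = sqrt(2 * m * (V0-E)) / h_bar
= sqrt(2 * 9.109e-31 * 4.8861e-19) / 1.055e-34
= 8.9429e+09 /m
2*kappa*L = 2 * 8.9429e+09 * 1.11e-9
= 19.8533
T = exp(-19.8533) = 2.386902e-09

2.386902e-09


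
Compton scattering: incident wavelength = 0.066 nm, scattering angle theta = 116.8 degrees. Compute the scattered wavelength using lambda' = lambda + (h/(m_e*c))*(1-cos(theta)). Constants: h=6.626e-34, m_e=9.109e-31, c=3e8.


Compton wavelength: h/(m_e*c) = 2.4247e-12 m
d_lambda = 2.4247e-12 * (1 - cos(116.8 deg))
= 2.4247e-12 * 1.450878
= 3.5180e-12 m = 0.003518 nm
lambda' = 0.066 + 0.003518
= 0.069518 nm

0.069518


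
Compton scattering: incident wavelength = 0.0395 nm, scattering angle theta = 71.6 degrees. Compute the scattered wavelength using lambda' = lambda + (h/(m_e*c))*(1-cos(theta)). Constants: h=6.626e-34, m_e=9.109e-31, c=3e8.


Compton wavelength: h/(m_e*c) = 2.4247e-12 m
d_lambda = 2.4247e-12 * (1 - cos(71.6 deg))
= 2.4247e-12 * 0.684351
= 1.6594e-12 m = 0.001659 nm
lambda' = 0.0395 + 0.001659
= 0.041159 nm

0.041159


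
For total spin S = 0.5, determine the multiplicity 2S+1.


Spin multiplicity = 2S + 1
= 2 * 0.5 + 1
= 1.0 + 1
= 2

2


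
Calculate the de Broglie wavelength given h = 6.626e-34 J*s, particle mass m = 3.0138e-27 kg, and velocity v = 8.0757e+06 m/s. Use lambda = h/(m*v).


lambda = h / (m * v)
= 6.626e-34 / (3.0138e-27 * 8.0757e+06)
= 6.626e-34 / 2.4339e-20
= 2.7224e-14 m

2.7224e-14


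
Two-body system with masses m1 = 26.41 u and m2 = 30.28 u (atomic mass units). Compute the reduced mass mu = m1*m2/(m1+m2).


mu = m1 * m2 / (m1 + m2)
= 26.41 * 30.28 / (26.41 + 30.28)
= 799.6948 / 56.69
= 14.1065 u

14.1065


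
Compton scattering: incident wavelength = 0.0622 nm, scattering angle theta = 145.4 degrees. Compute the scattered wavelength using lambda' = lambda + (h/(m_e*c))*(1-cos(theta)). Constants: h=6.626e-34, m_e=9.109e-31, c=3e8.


Compton wavelength: h/(m_e*c) = 2.4247e-12 m
d_lambda = 2.4247e-12 * (1 - cos(145.4 deg))
= 2.4247e-12 * 1.823136
= 4.4206e-12 m = 0.004421 nm
lambda' = 0.0622 + 0.004421
= 0.066621 nm

0.066621


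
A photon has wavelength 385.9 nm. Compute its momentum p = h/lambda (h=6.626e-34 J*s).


p = h / lambda
= 6.626e-34 / (385.9e-9)
= 6.626e-34 / 3.8590e-07
= 1.7170e-27 kg*m/s

1.7170e-27


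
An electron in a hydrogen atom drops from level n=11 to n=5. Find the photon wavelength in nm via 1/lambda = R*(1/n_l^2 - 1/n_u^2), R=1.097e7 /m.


1/lambda = R * (1/n_l^2 - 1/n_u^2)
= 1.097e7 * (1/5^2 - 1/11^2)
= 1.097e7 * (0.04 - 0.008264)
= 1.097e7 * 0.031736
= 3.4814e+05 /m
lambda = 1 / 3.4814e+05 = 2872.4172 nm

2872.4172


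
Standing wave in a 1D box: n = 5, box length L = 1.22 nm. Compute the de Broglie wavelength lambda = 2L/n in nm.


lambda = 2L / n
= 2 * 1.22 / 5
= 2.44 / 5
= 0.488 nm

0.488


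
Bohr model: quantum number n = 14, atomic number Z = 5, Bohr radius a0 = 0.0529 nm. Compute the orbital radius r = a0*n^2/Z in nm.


r = a0 * n^2 / Z
= 0.0529 * 14^2 / 5
= 0.0529 * 196 / 5
= 2.0737 nm

2.0737


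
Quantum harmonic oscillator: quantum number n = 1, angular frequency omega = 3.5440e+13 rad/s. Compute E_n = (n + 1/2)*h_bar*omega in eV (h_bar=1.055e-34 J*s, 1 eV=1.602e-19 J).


E = (n + 1/2) * h_bar * omega
= (1 + 0.5) * 1.055e-34 * 3.5440e+13
= 1.5 * 3.7389e-21
= 5.6084e-21 J
= 0.035 eV

0.035


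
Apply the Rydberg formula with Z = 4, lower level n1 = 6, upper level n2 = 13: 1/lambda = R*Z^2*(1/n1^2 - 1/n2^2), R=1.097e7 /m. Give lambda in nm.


1/lambda = R * Z^2 * (1/n1^2 - 1/n2^2)
= 1.097e7 * 4^2 * (1/6^2 - 1/13^2)
= 1.097e7 * 16 * (0.027778 - 0.005917)
= 3.8370e+06 /m
lambda = 1 / 3.8370e+06
= 260.6219 nm

260.6219


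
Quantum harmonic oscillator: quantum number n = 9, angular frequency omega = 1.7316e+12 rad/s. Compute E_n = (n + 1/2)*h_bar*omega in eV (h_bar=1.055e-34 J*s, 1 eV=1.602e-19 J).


E = (n + 1/2) * h_bar * omega
= (9 + 0.5) * 1.055e-34 * 1.7316e+12
= 9.5 * 1.8268e-22
= 1.7355e-21 J
= 0.0108 eV

0.0108


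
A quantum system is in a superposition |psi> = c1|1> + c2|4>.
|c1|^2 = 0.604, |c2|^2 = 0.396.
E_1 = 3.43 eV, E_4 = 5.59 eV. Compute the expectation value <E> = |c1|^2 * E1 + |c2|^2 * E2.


<E> = |c1|^2 * E1 + |c2|^2 * E2
= 0.604 * 3.43 + 0.396 * 5.59
= 2.0717 + 2.2136
= 4.2854 eV

4.2854


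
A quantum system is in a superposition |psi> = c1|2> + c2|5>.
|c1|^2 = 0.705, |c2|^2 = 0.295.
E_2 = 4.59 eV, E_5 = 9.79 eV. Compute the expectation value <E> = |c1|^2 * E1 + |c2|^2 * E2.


<E> = |c1|^2 * E1 + |c2|^2 * E2
= 0.705 * 4.59 + 0.295 * 9.79
= 3.2359 + 2.888
= 6.124 eV

6.124


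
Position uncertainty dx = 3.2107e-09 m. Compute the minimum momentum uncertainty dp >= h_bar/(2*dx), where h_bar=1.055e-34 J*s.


dp = h_bar / (2 * dx)
= 1.055e-34 / (2 * 3.2107e-09)
= 1.055e-34 / 6.4214e-09
= 1.6429e-26 kg*m/s

1.6429e-26


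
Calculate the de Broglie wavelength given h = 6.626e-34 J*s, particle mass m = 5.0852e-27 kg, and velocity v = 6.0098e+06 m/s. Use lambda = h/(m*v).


lambda = h / (m * v)
= 6.626e-34 / (5.0852e-27 * 6.0098e+06)
= 6.626e-34 / 3.0561e-20
= 2.1681e-14 m

2.1681e-14


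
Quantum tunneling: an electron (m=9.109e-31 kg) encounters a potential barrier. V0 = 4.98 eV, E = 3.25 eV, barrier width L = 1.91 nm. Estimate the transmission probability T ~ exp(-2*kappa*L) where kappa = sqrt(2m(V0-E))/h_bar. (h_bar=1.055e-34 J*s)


V0 - E = 1.73 eV = 2.7715e-19 J
kappa = sqrt(2 * m * (V0-E)) / h_bar
= sqrt(2 * 9.109e-31 * 2.7715e-19) / 1.055e-34
= 6.7352e+09 /m
2*kappa*L = 2 * 6.7352e+09 * 1.91e-9
= 25.7286
T = exp(-25.7286) = 6.702338e-12

6.702338e-12


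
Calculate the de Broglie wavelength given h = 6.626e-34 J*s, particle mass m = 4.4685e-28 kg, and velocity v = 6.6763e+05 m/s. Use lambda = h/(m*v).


lambda = h / (m * v)
= 6.626e-34 / (4.4685e-28 * 6.6763e+05)
= 6.626e-34 / 2.9833e-22
= 2.2210e-12 m

2.2210e-12


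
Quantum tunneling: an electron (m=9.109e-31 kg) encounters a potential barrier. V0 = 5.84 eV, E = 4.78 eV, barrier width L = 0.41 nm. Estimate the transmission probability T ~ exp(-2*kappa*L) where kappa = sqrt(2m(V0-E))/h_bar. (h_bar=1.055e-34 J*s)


V0 - E = 1.06 eV = 1.6981e-19 J
kappa = sqrt(2 * m * (V0-E)) / h_bar
= sqrt(2 * 9.109e-31 * 1.6981e-19) / 1.055e-34
= 5.2721e+09 /m
2*kappa*L = 2 * 5.2721e+09 * 0.41e-9
= 4.3231
T = exp(-4.3231) = 1.325863e-02

1.325863e-02


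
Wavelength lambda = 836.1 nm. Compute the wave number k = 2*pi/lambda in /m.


k = 2 * pi / lambda
= 6.2832 / (836.1e-9)
= 6.2832 / 8.3610e-07
= 7.5149e+06 /m

7.5149e+06


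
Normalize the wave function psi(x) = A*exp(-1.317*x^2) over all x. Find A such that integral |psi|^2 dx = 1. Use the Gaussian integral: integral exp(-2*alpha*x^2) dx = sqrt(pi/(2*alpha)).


integral |psi|^2 dx = A^2 * sqrt(pi/(2*alpha)) = 1
A^2 = sqrt(2*alpha/pi)
= sqrt(2 * 1.317 / pi)
= 0.915657
A = sqrt(0.915657)
= 0.9569

0.9569


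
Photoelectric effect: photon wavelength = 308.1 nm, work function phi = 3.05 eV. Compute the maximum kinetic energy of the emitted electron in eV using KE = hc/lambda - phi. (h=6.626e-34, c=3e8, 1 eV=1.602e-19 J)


E_photon = hc / lambda
= (6.626e-34)(3e8) / (308.1e-9)
= 6.4518e-19 J
= 4.0273 eV
KE = E_photon - phi
= 4.0273 - 3.05
= 0.9773 eV

0.9773


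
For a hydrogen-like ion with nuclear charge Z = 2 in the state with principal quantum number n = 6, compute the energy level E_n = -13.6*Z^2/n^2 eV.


E_n = -13.6 * Z^2 / n^2
= -13.6 * 2^2 / 6^2
= -13.6 * 4 / 36
= -1.5111 eV

-1.5111


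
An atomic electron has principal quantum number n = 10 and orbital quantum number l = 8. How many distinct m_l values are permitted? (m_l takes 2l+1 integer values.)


m_l ranges from -l to +l in integer steps
So m_l goes from -8 to +8
Count = 2l + 1 = 2*8 + 1
= 17

17


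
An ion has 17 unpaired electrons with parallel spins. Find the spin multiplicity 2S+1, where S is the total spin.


Total spin S = N * (1/2) = 17 * 0.5 = 8.5
Spin multiplicity = 2S + 1
= 2 * 8.5 + 1
= 18

18


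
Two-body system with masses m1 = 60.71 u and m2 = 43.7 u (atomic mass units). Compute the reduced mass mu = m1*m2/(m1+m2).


mu = m1 * m2 / (m1 + m2)
= 60.71 * 43.7 / (60.71 + 43.7)
= 2653.027 / 104.41
= 25.4097 u

25.4097


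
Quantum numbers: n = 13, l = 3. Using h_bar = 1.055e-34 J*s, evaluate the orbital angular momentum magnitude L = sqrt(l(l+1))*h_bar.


L = sqrt(l*(l+1)) * h_bar
= sqrt(3 * 4) * 1.055e-34
= sqrt(12) * 1.055e-34
= 3.4641 * 1.055e-34
= 3.6546e-34 J*s

3.6546e-34


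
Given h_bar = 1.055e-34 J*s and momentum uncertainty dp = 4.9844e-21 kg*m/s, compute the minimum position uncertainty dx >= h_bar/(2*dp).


dx = h_bar / (2 * dp)
= 1.055e-34 / (2 * 4.9844e-21)
= 1.055e-34 / 9.9688e-21
= 1.0583e-14 m

1.0583e-14


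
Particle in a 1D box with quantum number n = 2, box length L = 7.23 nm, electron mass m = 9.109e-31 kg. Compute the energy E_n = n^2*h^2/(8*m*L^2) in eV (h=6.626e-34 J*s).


E = n^2 * h^2 / (8 * m * L^2)
= 2^2 * (6.626e-34)^2 / (8 * 9.109e-31 * (7.23e-9)^2)
= 4 * 4.3904e-67 / (8 * 9.109e-31 * 5.2273e-17)
= 4.6103e-21 J
= 0.0288 eV

0.0288


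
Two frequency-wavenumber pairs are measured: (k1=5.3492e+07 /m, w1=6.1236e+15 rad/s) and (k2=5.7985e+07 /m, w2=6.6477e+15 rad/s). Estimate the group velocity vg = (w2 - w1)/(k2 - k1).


vg = (w2 - w1) / (k2 - k1)
= (6.6477e+15 - 6.1236e+15) / (5.7985e+07 - 5.3492e+07)
= 5.2410e+14 / 4.4930e+06
= 1.1665e+08 m/s

1.1665e+08


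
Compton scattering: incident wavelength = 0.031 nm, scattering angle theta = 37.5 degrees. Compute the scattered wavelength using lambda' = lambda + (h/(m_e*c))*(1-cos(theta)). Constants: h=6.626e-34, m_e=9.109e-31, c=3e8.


Compton wavelength: h/(m_e*c) = 2.4247e-12 m
d_lambda = 2.4247e-12 * (1 - cos(37.5 deg))
= 2.4247e-12 * 0.206647
= 5.0106e-13 m = 0.000501 nm
lambda' = 0.031 + 0.000501
= 0.031501 nm

0.031501


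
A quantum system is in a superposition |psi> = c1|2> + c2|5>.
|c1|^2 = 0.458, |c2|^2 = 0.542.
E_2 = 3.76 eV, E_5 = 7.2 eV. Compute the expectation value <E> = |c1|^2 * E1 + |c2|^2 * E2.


<E> = |c1|^2 * E1 + |c2|^2 * E2
= 0.458 * 3.76 + 0.542 * 7.2
= 1.7221 + 3.9024
= 5.6245 eV

5.6245


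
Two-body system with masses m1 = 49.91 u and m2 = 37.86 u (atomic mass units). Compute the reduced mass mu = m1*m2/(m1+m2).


mu = m1 * m2 / (m1 + m2)
= 49.91 * 37.86 / (49.91 + 37.86)
= 1889.5926 / 87.77
= 21.5289 u

21.5289


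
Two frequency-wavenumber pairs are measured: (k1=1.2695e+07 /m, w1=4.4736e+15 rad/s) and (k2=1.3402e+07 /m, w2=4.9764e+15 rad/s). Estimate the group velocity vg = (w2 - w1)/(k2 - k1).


vg = (w2 - w1) / (k2 - k1)
= (4.9764e+15 - 4.4736e+15) / (1.3402e+07 - 1.2695e+07)
= 5.0280e+14 / 7.0700e+05
= 7.1117e+08 m/s

7.1117e+08


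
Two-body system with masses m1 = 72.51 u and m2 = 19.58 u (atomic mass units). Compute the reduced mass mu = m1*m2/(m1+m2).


mu = m1 * m2 / (m1 + m2)
= 72.51 * 19.58 / (72.51 + 19.58)
= 1419.7458 / 92.09
= 15.4169 u

15.4169


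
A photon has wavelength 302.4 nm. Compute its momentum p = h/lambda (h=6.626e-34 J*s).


p = h / lambda
= 6.626e-34 / (302.4e-9)
= 6.626e-34 / 3.0240e-07
= 2.1911e-27 kg*m/s

2.1911e-27


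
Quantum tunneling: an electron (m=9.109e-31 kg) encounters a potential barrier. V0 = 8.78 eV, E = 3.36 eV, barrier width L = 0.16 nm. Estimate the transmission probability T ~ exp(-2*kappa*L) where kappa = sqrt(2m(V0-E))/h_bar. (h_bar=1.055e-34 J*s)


V0 - E = 5.42 eV = 8.6828e-19 J
kappa = sqrt(2 * m * (V0-E)) / h_bar
= sqrt(2 * 9.109e-31 * 8.6828e-19) / 1.055e-34
= 1.1921e+10 /m
2*kappa*L = 2 * 1.1921e+10 * 0.16e-9
= 3.8149
T = exp(-3.8149) = 2.204077e-02

2.204077e-02


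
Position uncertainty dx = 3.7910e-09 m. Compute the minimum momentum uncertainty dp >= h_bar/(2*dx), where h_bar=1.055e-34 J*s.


dp = h_bar / (2 * dx)
= 1.055e-34 / (2 * 3.7910e-09)
= 1.055e-34 / 7.5820e-09
= 1.3915e-26 kg*m/s

1.3915e-26


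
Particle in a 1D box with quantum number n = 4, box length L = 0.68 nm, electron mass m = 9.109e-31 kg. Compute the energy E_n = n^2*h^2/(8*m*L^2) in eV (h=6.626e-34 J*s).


E = n^2 * h^2 / (8 * m * L^2)
= 4^2 * (6.626e-34)^2 / (8 * 9.109e-31 * (0.68e-9)^2)
= 16 * 4.3904e-67 / (8 * 9.109e-31 * 4.6240e-19)
= 2.0847e-18 J
= 13.0131 eV

13.0131


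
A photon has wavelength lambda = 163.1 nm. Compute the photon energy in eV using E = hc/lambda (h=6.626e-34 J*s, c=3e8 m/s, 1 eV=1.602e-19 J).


E = hc / lambda
= (6.626e-34)(3e8) / (163.1e-9)
= 1.9878e-25 / 1.6310e-07
= 1.2188e-18 J
Converting to eV: 1.2188e-18 / 1.602e-19
= 7.6077 eV

7.6077


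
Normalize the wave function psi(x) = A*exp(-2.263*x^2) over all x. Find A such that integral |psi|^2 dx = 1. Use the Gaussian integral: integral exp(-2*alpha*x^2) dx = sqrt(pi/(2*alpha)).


integral |psi|^2 dx = A^2 * sqrt(pi/(2*alpha)) = 1
A^2 = sqrt(2*alpha/pi)
= sqrt(2 * 2.263 / pi)
= 1.200279
A = sqrt(1.200279)
= 1.0956

1.0956


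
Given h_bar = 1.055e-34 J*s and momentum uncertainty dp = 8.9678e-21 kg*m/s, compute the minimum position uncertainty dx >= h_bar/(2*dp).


dx = h_bar / (2 * dp)
= 1.055e-34 / (2 * 8.9678e-21)
= 1.055e-34 / 1.7936e-20
= 5.8822e-15 m

5.8822e-15


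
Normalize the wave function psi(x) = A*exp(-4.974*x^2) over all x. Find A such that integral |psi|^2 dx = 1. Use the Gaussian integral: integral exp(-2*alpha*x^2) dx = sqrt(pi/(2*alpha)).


integral |psi|^2 dx = A^2 * sqrt(pi/(2*alpha)) = 1
A^2 = sqrt(2*alpha/pi)
= sqrt(2 * 4.974 / pi)
= 1.779479
A = sqrt(1.779479)
= 1.334

1.334


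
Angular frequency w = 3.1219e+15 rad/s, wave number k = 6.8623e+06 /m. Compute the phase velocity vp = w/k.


vp = w / k
= 3.1219e+15 / 6.8623e+06
= 4.5493e+08 m/s

4.5493e+08


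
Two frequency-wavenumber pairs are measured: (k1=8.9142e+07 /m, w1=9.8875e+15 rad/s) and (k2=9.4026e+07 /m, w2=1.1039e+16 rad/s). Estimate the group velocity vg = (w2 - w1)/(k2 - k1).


vg = (w2 - w1) / (k2 - k1)
= (1.1039e+16 - 9.8875e+15) / (9.4026e+07 - 8.9142e+07)
= 1.1515e+15 / 4.8840e+06
= 2.3577e+08 m/s

2.3577e+08


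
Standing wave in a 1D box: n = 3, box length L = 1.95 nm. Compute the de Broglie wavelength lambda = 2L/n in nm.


lambda = 2L / n
= 2 * 1.95 / 3
= 3.9 / 3
= 1.3 nm

1.3


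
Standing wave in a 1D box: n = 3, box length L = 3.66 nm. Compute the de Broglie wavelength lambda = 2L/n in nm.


lambda = 2L / n
= 2 * 3.66 / 3
= 7.32 / 3
= 2.44 nm

2.44


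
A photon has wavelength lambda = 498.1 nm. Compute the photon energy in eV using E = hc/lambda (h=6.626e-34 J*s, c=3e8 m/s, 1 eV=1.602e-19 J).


E = hc / lambda
= (6.626e-34)(3e8) / (498.1e-9)
= 1.9878e-25 / 4.9810e-07
= 3.9908e-19 J
Converting to eV: 3.9908e-19 / 1.602e-19
= 2.4911 eV

2.4911


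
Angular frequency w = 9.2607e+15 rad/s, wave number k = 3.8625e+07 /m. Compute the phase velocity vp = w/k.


vp = w / k
= 9.2607e+15 / 3.8625e+07
= 2.3976e+08 m/s

2.3976e+08


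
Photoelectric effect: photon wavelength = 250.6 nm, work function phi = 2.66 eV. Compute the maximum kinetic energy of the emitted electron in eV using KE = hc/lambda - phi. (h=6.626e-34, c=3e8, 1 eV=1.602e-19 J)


E_photon = hc / lambda
= (6.626e-34)(3e8) / (250.6e-9)
= 7.9322e-19 J
= 4.9514 eV
KE = E_photon - phi
= 4.9514 - 2.66
= 2.2914 eV

2.2914


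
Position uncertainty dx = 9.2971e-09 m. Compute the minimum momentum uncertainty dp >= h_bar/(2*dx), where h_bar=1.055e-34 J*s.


dp = h_bar / (2 * dx)
= 1.055e-34 / (2 * 9.2971e-09)
= 1.055e-34 / 1.8594e-08
= 5.6738e-27 kg*m/s

5.6738e-27


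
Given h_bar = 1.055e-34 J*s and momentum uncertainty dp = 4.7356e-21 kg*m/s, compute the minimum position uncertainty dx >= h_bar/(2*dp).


dx = h_bar / (2 * dp)
= 1.055e-34 / (2 * 4.7356e-21)
= 1.055e-34 / 9.4712e-21
= 1.1139e-14 m

1.1139e-14


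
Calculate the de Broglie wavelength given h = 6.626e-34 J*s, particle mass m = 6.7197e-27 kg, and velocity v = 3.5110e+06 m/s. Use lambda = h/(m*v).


lambda = h / (m * v)
= 6.626e-34 / (6.7197e-27 * 3.5110e+06)
= 6.626e-34 / 2.3593e-20
= 2.8085e-14 m

2.8085e-14


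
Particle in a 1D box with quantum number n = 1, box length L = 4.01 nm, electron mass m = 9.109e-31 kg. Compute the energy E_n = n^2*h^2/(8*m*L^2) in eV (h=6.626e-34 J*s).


E = n^2 * h^2 / (8 * m * L^2)
= 1^2 * (6.626e-34)^2 / (8 * 9.109e-31 * (4.01e-9)^2)
= 1 * 4.3904e-67 / (8 * 9.109e-31 * 1.6080e-17)
= 3.7467e-21 J
= 0.0234 eV

0.0234


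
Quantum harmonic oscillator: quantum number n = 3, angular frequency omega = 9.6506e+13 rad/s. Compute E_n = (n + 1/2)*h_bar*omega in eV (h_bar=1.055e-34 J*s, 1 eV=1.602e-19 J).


E = (n + 1/2) * h_bar * omega
= (3 + 0.5) * 1.055e-34 * 9.6506e+13
= 3.5 * 1.0181e-20
= 3.5635e-20 J
= 0.2224 eV

0.2224


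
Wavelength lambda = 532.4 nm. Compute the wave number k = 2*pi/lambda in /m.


k = 2 * pi / lambda
= 6.2832 / (532.4e-9)
= 6.2832 / 5.3240e-07
= 1.1802e+07 /m

1.1802e+07


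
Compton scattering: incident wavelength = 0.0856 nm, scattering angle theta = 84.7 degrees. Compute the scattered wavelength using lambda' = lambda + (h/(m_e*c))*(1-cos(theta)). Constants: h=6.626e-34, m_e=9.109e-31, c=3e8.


Compton wavelength: h/(m_e*c) = 2.4247e-12 m
d_lambda = 2.4247e-12 * (1 - cos(84.7 deg))
= 2.4247e-12 * 0.907629
= 2.2007e-12 m = 0.002201 nm
lambda' = 0.0856 + 0.002201
= 0.087801 nm

0.087801


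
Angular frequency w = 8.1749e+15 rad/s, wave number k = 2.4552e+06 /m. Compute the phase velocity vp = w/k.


vp = w / k
= 8.1749e+15 / 2.4552e+06
= 3.3296e+09 m/s

3.3296e+09


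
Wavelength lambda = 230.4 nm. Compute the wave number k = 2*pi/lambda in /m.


k = 2 * pi / lambda
= 6.2832 / (230.4e-9)
= 6.2832 / 2.3040e-07
= 2.7271e+07 /m

2.7271e+07


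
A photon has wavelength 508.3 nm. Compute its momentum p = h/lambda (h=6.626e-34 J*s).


p = h / lambda
= 6.626e-34 / (508.3e-9)
= 6.626e-34 / 5.0830e-07
= 1.3036e-27 kg*m/s

1.3036e-27


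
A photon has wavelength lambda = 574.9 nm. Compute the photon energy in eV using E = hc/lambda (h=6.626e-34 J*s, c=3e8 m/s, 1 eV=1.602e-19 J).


E = hc / lambda
= (6.626e-34)(3e8) / (574.9e-9)
= 1.9878e-25 / 5.7490e-07
= 3.4576e-19 J
Converting to eV: 3.4576e-19 / 1.602e-19
= 2.1583 eV

2.1583


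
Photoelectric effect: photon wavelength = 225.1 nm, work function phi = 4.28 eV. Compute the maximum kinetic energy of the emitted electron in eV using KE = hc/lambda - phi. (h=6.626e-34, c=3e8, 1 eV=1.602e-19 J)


E_photon = hc / lambda
= (6.626e-34)(3e8) / (225.1e-9)
= 8.8307e-19 J
= 5.5123 eV
KE = E_photon - phi
= 5.5123 - 4.28
= 1.2323 eV

1.2323


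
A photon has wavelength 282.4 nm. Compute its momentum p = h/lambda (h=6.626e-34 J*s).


p = h / lambda
= 6.626e-34 / (282.4e-9)
= 6.626e-34 / 2.8240e-07
= 2.3463e-27 kg*m/s

2.3463e-27


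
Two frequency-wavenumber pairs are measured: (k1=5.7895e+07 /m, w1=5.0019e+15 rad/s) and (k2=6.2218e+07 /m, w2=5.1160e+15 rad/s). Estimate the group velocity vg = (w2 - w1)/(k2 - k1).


vg = (w2 - w1) / (k2 - k1)
= (5.1160e+15 - 5.0019e+15) / (6.2218e+07 - 5.7895e+07)
= 1.1410e+14 / 4.3230e+06
= 2.6394e+07 m/s

2.6394e+07


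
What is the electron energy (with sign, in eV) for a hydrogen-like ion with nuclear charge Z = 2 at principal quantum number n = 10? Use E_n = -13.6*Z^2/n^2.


E_n = -13.6 * Z^2 / n^2
= -13.6 * 2^2 / 10^2
= -13.6 * 4 / 100
= -0.544 eV

-0.544


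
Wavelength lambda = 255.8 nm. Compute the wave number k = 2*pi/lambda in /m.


k = 2 * pi / lambda
= 6.2832 / (255.8e-9)
= 6.2832 / 2.5580e-07
= 2.4563e+07 /m

2.4563e+07


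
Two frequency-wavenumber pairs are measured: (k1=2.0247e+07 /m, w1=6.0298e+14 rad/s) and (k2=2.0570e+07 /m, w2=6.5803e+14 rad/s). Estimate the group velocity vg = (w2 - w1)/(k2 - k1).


vg = (w2 - w1) / (k2 - k1)
= (6.5803e+14 - 6.0298e+14) / (2.0570e+07 - 2.0247e+07)
= 5.5050e+13 / 3.2300e+05
= 1.7043e+08 m/s

1.7043e+08


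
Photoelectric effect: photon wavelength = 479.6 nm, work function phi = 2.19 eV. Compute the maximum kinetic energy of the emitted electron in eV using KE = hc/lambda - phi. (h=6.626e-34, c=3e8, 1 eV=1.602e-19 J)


E_photon = hc / lambda
= (6.626e-34)(3e8) / (479.6e-9)
= 4.1447e-19 J
= 2.5872 eV
KE = E_photon - phi
= 2.5872 - 2.19
= 0.3972 eV

0.3972


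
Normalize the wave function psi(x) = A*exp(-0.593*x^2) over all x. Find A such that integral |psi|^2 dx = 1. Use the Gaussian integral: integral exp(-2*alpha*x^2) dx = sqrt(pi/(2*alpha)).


integral |psi|^2 dx = A^2 * sqrt(pi/(2*alpha)) = 1
A^2 = sqrt(2*alpha/pi)
= sqrt(2 * 0.593 / pi)
= 0.614423
A = sqrt(0.614423)
= 0.7839

0.7839


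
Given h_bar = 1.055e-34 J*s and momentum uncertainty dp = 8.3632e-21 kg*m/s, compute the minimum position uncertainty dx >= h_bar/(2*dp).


dx = h_bar / (2 * dp)
= 1.055e-34 / (2 * 8.3632e-21)
= 1.055e-34 / 1.6726e-20
= 6.3074e-15 m

6.3074e-15


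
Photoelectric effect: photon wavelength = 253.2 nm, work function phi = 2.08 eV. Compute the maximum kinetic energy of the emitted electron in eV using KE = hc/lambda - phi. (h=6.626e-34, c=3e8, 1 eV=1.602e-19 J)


E_photon = hc / lambda
= (6.626e-34)(3e8) / (253.2e-9)
= 7.8507e-19 J
= 4.9006 eV
KE = E_photon - phi
= 4.9006 - 2.08
= 2.8206 eV

2.8206


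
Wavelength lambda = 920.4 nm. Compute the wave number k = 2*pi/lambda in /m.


k = 2 * pi / lambda
= 6.2832 / (920.4e-9)
= 6.2832 / 9.2040e-07
= 6.8266e+06 /m

6.8266e+06


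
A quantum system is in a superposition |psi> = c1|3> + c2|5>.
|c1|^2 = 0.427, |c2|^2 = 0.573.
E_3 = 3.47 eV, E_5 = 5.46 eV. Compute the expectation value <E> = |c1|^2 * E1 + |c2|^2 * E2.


<E> = |c1|^2 * E1 + |c2|^2 * E2
= 0.427 * 3.47 + 0.573 * 5.46
= 1.4817 + 3.1286
= 4.6103 eV

4.6103


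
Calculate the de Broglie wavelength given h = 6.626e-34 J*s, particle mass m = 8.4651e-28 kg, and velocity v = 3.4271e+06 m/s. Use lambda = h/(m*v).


lambda = h / (m * v)
= 6.626e-34 / (8.4651e-28 * 3.4271e+06)
= 6.626e-34 / 2.9011e-21
= 2.2840e-13 m

2.2840e-13


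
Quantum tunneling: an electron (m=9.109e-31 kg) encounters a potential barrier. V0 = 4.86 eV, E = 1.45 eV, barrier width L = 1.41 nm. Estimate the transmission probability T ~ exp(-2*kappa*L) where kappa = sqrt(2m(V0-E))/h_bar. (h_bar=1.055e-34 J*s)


V0 - E = 3.41 eV = 5.4628e-19 J
kappa = sqrt(2 * m * (V0-E)) / h_bar
= sqrt(2 * 9.109e-31 * 5.4628e-19) / 1.055e-34
= 9.4560e+09 /m
2*kappa*L = 2 * 9.4560e+09 * 1.41e-9
= 26.6659
T = exp(-26.6659) = 2.625235e-12

2.625235e-12


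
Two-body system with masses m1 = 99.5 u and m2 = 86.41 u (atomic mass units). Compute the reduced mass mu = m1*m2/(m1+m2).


mu = m1 * m2 / (m1 + m2)
= 99.5 * 86.41 / (99.5 + 86.41)
= 8597.795 / 185.91
= 46.2471 u

46.2471


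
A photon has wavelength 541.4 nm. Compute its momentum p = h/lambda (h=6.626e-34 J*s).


p = h / lambda
= 6.626e-34 / (541.4e-9)
= 6.626e-34 / 5.4140e-07
= 1.2239e-27 kg*m/s

1.2239e-27


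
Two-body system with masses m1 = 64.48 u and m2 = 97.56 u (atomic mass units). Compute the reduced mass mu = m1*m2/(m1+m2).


mu = m1 * m2 / (m1 + m2)
= 64.48 * 97.56 / (64.48 + 97.56)
= 6290.6688 / 162.04
= 38.8217 u

38.8217


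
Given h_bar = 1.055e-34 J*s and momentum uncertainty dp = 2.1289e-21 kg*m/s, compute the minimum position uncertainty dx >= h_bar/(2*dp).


dx = h_bar / (2 * dp)
= 1.055e-34 / (2 * 2.1289e-21)
= 1.055e-34 / 4.2578e-21
= 2.4778e-14 m

2.4778e-14


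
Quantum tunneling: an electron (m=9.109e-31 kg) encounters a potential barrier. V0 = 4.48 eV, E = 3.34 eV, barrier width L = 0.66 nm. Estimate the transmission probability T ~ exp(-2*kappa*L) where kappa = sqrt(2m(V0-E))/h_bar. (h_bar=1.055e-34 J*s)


V0 - E = 1.14 eV = 1.8263e-19 J
kappa = sqrt(2 * m * (V0-E)) / h_bar
= sqrt(2 * 9.109e-31 * 1.8263e-19) / 1.055e-34
= 5.4674e+09 /m
2*kappa*L = 2 * 5.4674e+09 * 0.66e-9
= 7.217
T = exp(-7.217) = 7.340158e-04

7.340158e-04


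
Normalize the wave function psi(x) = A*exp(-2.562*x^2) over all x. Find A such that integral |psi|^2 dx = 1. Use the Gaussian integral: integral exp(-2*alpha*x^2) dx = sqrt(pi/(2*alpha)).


integral |psi|^2 dx = A^2 * sqrt(pi/(2*alpha)) = 1
A^2 = sqrt(2*alpha/pi)
= sqrt(2 * 2.562 / pi)
= 1.277114
A = sqrt(1.277114)
= 1.1301

1.1301


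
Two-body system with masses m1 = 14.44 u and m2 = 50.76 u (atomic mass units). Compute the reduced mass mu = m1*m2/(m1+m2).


mu = m1 * m2 / (m1 + m2)
= 14.44 * 50.76 / (14.44 + 50.76)
= 732.9744 / 65.2
= 11.2419 u

11.2419


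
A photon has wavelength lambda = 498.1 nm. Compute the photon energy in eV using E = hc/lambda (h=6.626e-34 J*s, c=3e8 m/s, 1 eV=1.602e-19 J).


E = hc / lambda
= (6.626e-34)(3e8) / (498.1e-9)
= 1.9878e-25 / 4.9810e-07
= 3.9908e-19 J
Converting to eV: 3.9908e-19 / 1.602e-19
= 2.4911 eV

2.4911


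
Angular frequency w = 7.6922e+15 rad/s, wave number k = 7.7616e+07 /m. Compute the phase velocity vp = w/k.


vp = w / k
= 7.6922e+15 / 7.7616e+07
= 9.9106e+07 m/s

9.9106e+07


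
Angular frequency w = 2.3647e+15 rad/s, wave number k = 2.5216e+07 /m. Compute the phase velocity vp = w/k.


vp = w / k
= 2.3647e+15 / 2.5216e+07
= 9.3778e+07 m/s

9.3778e+07


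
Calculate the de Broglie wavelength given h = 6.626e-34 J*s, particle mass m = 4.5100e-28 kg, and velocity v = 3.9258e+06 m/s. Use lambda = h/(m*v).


lambda = h / (m * v)
= 6.626e-34 / (4.5100e-28 * 3.9258e+06)
= 6.626e-34 / 1.7705e-21
= 3.7424e-13 m

3.7424e-13


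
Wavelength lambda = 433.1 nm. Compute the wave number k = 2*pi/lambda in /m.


k = 2 * pi / lambda
= 6.2832 / (433.1e-9)
= 6.2832 / 4.3310e-07
= 1.4507e+07 /m

1.4507e+07


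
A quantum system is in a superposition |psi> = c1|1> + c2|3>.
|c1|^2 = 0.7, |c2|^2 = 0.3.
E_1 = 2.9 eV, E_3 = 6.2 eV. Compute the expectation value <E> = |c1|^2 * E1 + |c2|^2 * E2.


<E> = |c1|^2 * E1 + |c2|^2 * E2
= 0.7 * 2.9 + 0.3 * 6.2
= 2.03 + 1.86
= 3.89 eV

3.89


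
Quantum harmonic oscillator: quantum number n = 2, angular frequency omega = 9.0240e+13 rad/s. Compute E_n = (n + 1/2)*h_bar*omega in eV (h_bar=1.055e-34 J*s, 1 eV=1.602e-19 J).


E = (n + 1/2) * h_bar * omega
= (2 + 0.5) * 1.055e-34 * 9.0240e+13
= 2.5 * 9.5203e-21
= 2.3801e-20 J
= 0.1486 eV

0.1486


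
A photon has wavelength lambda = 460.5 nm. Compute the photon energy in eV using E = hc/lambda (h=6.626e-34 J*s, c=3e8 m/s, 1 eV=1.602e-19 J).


E = hc / lambda
= (6.626e-34)(3e8) / (460.5e-9)
= 1.9878e-25 / 4.6050e-07
= 4.3166e-19 J
Converting to eV: 4.3166e-19 / 1.602e-19
= 2.6945 eV

2.6945


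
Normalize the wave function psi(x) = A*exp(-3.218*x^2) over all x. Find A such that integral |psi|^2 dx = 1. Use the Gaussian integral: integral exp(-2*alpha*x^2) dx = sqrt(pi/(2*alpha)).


integral |psi|^2 dx = A^2 * sqrt(pi/(2*alpha)) = 1
A^2 = sqrt(2*alpha/pi)
= sqrt(2 * 3.218 / pi)
= 1.431308
A = sqrt(1.431308)
= 1.1964

1.1964


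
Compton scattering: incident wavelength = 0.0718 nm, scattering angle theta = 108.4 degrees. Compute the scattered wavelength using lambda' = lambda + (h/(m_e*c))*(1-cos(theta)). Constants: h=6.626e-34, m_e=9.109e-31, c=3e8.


Compton wavelength: h/(m_e*c) = 2.4247e-12 m
d_lambda = 2.4247e-12 * (1 - cos(108.4 deg))
= 2.4247e-12 * 1.315649
= 3.1901e-12 m = 0.00319 nm
lambda' = 0.0718 + 0.00319
= 0.07499 nm

0.07499


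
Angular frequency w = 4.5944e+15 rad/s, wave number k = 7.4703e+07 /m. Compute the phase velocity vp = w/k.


vp = w / k
= 4.5944e+15 / 7.4703e+07
= 6.1502e+07 m/s

6.1502e+07


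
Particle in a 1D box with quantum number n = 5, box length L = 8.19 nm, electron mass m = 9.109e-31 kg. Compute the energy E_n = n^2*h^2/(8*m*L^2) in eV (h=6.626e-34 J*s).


E = n^2 * h^2 / (8 * m * L^2)
= 5^2 * (6.626e-34)^2 / (8 * 9.109e-31 * (8.19e-9)^2)
= 25 * 4.3904e-67 / (8 * 9.109e-31 * 6.7076e-17)
= 2.2455e-20 J
= 0.1402 eV

0.1402


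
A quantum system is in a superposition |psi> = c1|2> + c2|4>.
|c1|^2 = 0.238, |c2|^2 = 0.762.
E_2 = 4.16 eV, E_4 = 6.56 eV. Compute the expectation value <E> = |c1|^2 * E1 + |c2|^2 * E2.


<E> = |c1|^2 * E1 + |c2|^2 * E2
= 0.238 * 4.16 + 0.762 * 6.56
= 0.9901 + 4.9987
= 5.9888 eV

5.9888


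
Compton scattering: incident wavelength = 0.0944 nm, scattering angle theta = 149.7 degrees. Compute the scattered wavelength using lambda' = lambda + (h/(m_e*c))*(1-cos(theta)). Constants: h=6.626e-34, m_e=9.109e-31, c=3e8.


Compton wavelength: h/(m_e*c) = 2.4247e-12 m
d_lambda = 2.4247e-12 * (1 - cos(149.7 deg))
= 2.4247e-12 * 1.863396
= 4.5182e-12 m = 0.004518 nm
lambda' = 0.0944 + 0.004518
= 0.098918 nm

0.098918


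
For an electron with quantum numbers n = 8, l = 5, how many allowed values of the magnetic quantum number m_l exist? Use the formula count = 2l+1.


m_l ranges from -l to +l in integer steps
So m_l goes from -5 to +5
Count = 2l + 1 = 2*5 + 1
= 11

11


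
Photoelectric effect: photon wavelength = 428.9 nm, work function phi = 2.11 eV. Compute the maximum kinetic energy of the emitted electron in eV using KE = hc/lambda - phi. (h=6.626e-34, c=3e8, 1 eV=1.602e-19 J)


E_photon = hc / lambda
= (6.626e-34)(3e8) / (428.9e-9)
= 4.6346e-19 J
= 2.893 eV
KE = E_photon - phi
= 2.893 - 2.11
= 0.783 eV

0.783


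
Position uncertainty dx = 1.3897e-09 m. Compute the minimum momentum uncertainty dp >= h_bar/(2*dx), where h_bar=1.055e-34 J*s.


dp = h_bar / (2 * dx)
= 1.055e-34 / (2 * 1.3897e-09)
= 1.055e-34 / 2.7794e-09
= 3.7958e-26 kg*m/s

3.7958e-26


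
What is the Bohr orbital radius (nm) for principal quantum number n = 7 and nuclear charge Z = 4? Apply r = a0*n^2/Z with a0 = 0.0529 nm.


r = a0 * n^2 / Z
= 0.0529 * 7^2 / 4
= 0.0529 * 49 / 4
= 0.648 nm

0.648


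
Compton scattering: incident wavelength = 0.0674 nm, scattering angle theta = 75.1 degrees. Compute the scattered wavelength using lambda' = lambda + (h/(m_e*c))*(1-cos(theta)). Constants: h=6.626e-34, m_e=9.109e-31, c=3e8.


Compton wavelength: h/(m_e*c) = 2.4247e-12 m
d_lambda = 2.4247e-12 * (1 - cos(75.1 deg))
= 2.4247e-12 * 0.742867
= 1.8012e-12 m = 0.001801 nm
lambda' = 0.0674 + 0.001801
= 0.069201 nm

0.069201


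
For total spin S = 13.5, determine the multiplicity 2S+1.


Spin multiplicity = 2S + 1
= 2 * 13.5 + 1
= 27.0 + 1
= 28

28


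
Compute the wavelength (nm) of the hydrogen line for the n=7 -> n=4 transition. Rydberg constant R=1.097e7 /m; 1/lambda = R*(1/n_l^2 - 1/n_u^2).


1/lambda = R * (1/n_l^2 - 1/n_u^2)
= 1.097e7 * (1/4^2 - 1/7^2)
= 1.097e7 * (0.0625 - 0.020408)
= 1.097e7 * 0.042092
= 4.6175e+05 /m
lambda = 1 / 4.6175e+05 = 2165.686 nm

2165.686


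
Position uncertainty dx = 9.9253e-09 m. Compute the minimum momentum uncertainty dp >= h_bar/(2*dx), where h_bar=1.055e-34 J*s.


dp = h_bar / (2 * dx)
= 1.055e-34 / (2 * 9.9253e-09)
= 1.055e-34 / 1.9851e-08
= 5.3147e-27 kg*m/s

5.3147e-27


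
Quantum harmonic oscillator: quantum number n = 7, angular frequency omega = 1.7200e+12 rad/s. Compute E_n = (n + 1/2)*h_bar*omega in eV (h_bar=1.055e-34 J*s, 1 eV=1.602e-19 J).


E = (n + 1/2) * h_bar * omega
= (7 + 0.5) * 1.055e-34 * 1.7200e+12
= 7.5 * 1.8146e-22
= 1.3609e-21 J
= 0.0085 eV

0.0085


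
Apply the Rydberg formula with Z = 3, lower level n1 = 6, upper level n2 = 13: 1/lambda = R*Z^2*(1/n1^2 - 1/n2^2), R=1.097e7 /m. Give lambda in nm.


1/lambda = R * Z^2 * (1/n1^2 - 1/n2^2)
= 1.097e7 * 3^2 * (1/6^2 - 1/13^2)
= 1.097e7 * 9 * (0.027778 - 0.005917)
= 2.1583e+06 /m
lambda = 1 / 2.1583e+06
= 463.3279 nm

463.3279


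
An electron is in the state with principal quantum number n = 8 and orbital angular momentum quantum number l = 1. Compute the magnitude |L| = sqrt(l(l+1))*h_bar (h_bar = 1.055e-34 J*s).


L = sqrt(l*(l+1)) * h_bar
= sqrt(1 * 2) * 1.055e-34
= sqrt(2) * 1.055e-34
= 1.4142 * 1.055e-34
= 1.4920e-34 J*s

1.4920e-34


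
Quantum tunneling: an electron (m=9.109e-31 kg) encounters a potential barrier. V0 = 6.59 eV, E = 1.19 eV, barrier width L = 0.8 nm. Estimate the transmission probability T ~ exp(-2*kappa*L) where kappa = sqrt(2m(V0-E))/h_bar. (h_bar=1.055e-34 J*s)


V0 - E = 5.4 eV = 8.6508e-19 J
kappa = sqrt(2 * m * (V0-E)) / h_bar
= sqrt(2 * 9.109e-31 * 8.6508e-19) / 1.055e-34
= 1.1899e+10 /m
2*kappa*L = 2 * 1.1899e+10 * 0.8e-9
= 19.0391
T = exp(-19.0391) = 5.388051e-09

5.388051e-09


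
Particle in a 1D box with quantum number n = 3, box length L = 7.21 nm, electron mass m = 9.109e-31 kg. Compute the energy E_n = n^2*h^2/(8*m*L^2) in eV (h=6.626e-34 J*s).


E = n^2 * h^2 / (8 * m * L^2)
= 3^2 * (6.626e-34)^2 / (8 * 9.109e-31 * (7.21e-9)^2)
= 9 * 4.3904e-67 / (8 * 9.109e-31 * 5.1984e-17)
= 1.0431e-20 J
= 0.0651 eV

0.0651


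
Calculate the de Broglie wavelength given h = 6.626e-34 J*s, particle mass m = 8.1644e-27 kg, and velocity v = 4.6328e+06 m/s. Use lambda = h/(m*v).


lambda = h / (m * v)
= 6.626e-34 / (8.1644e-27 * 4.6328e+06)
= 6.626e-34 / 3.7824e-20
= 1.7518e-14 m

1.7518e-14


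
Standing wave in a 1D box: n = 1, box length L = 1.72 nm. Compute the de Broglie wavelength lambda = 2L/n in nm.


lambda = 2L / n
= 2 * 1.72 / 1
= 3.44 / 1
= 3.44 nm

3.44


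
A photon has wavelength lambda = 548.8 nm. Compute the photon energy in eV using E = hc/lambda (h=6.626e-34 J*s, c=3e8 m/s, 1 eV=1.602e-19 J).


E = hc / lambda
= (6.626e-34)(3e8) / (548.8e-9)
= 1.9878e-25 / 5.4880e-07
= 3.6221e-19 J
Converting to eV: 3.6221e-19 / 1.602e-19
= 2.261 eV

2.261


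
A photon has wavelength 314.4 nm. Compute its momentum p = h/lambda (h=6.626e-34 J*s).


p = h / lambda
= 6.626e-34 / (314.4e-9)
= 6.626e-34 / 3.1440e-07
= 2.1075e-27 kg*m/s

2.1075e-27


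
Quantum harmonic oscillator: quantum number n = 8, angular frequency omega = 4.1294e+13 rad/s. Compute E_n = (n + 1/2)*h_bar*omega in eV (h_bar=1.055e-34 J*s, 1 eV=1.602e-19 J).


E = (n + 1/2) * h_bar * omega
= (8 + 0.5) * 1.055e-34 * 4.1294e+13
= 8.5 * 4.3565e-21
= 3.7030e-20 J
= 0.2312 eV

0.2312


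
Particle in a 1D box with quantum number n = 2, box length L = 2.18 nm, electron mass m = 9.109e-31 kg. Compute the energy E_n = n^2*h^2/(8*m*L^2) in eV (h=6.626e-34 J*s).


E = n^2 * h^2 / (8 * m * L^2)
= 2^2 * (6.626e-34)^2 / (8 * 9.109e-31 * (2.18e-9)^2)
= 4 * 4.3904e-67 / (8 * 9.109e-31 * 4.7524e-18)
= 5.0709e-20 J
= 0.3165 eV

0.3165


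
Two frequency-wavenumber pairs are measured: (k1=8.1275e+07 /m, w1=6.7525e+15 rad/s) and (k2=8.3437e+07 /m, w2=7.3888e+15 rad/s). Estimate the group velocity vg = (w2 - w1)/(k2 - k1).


vg = (w2 - w1) / (k2 - k1)
= (7.3888e+15 - 6.7525e+15) / (8.3437e+07 - 8.1275e+07)
= 6.3630e+14 / 2.1620e+06
= 2.9431e+08 m/s

2.9431e+08


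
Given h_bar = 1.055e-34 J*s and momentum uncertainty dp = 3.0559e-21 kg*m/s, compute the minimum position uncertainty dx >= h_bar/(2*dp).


dx = h_bar / (2 * dp)
= 1.055e-34 / (2 * 3.0559e-21)
= 1.055e-34 / 6.1118e-21
= 1.7262e-14 m

1.7262e-14


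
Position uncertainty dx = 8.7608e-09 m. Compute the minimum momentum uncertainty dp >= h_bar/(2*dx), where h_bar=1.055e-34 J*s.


dp = h_bar / (2 * dx)
= 1.055e-34 / (2 * 8.7608e-09)
= 1.055e-34 / 1.7522e-08
= 6.0211e-27 kg*m/s

6.0211e-27


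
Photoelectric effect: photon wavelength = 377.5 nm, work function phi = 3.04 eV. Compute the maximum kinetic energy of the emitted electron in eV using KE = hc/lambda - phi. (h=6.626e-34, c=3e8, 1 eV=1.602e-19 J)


E_photon = hc / lambda
= (6.626e-34)(3e8) / (377.5e-9)
= 5.2657e-19 J
= 3.287 eV
KE = E_photon - phi
= 3.287 - 3.04
= 0.247 eV

0.247


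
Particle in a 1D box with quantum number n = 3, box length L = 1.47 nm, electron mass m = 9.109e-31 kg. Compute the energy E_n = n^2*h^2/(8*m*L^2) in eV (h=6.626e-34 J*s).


E = n^2 * h^2 / (8 * m * L^2)
= 3^2 * (6.626e-34)^2 / (8 * 9.109e-31 * (1.47e-9)^2)
= 9 * 4.3904e-67 / (8 * 9.109e-31 * 2.1609e-18)
= 2.5093e-19 J
= 1.5663 eV

1.5663


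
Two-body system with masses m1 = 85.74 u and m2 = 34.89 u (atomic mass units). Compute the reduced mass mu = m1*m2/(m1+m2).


mu = m1 * m2 / (m1 + m2)
= 85.74 * 34.89 / (85.74 + 34.89)
= 2991.4686 / 120.63
= 24.7987 u

24.7987


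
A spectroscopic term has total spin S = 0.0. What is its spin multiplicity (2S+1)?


Spin multiplicity = 2S + 1
= 2 * 0.0 + 1
= 0.0 + 1
= 1

1


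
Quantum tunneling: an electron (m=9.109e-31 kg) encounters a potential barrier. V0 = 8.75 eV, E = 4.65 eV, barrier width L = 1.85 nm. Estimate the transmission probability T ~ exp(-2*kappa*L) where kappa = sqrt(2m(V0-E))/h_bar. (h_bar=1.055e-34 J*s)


V0 - E = 4.1 eV = 6.5682e-19 J
kappa = sqrt(2 * m * (V0-E)) / h_bar
= sqrt(2 * 9.109e-31 * 6.5682e-19) / 1.055e-34
= 1.0369e+10 /m
2*kappa*L = 2 * 1.0369e+10 * 1.85e-9
= 38.3639
T = exp(-38.3639) = 2.181565e-17

2.181565e-17


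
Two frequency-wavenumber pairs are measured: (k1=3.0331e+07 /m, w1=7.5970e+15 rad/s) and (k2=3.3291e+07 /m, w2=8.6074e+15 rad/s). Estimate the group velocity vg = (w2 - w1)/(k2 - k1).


vg = (w2 - w1) / (k2 - k1)
= (8.6074e+15 - 7.5970e+15) / (3.3291e+07 - 3.0331e+07)
= 1.0104e+15 / 2.9600e+06
= 3.4135e+08 m/s

3.4135e+08
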